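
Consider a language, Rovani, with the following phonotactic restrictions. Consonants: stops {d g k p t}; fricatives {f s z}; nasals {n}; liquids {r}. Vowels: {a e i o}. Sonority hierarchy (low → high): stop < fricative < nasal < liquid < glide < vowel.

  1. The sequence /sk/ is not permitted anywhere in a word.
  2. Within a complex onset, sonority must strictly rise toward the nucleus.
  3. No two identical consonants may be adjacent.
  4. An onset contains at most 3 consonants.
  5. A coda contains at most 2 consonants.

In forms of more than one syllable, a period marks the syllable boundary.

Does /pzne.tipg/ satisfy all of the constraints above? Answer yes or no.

yes

/pzne.tipg/ — σ1 onset /pzn/ (1→2→3 rises), coda /∅/ ok; σ2 onset /t/, coda /pg/ (2C) ok → licit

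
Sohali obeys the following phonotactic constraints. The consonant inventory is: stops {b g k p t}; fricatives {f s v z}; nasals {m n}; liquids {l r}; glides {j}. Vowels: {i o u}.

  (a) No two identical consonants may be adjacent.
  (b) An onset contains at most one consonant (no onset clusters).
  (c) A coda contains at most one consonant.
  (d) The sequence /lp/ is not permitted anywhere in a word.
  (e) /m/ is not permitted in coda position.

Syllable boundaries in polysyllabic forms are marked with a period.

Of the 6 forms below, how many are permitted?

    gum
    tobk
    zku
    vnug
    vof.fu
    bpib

0

gum — violates constraint (e): syllable 1 coda contains /m/ → not permitted
tobk — violates constraint (c): syllable 1 coda /bk/ has 2 consonants (> 1) → not permitted
zku — violates constraint (b): syllable 1 onset /zk/ has 2 consonants (> 1) → not permitted
vnug — violates constraint (b): syllable 1 onset /vn/ has 2 consonants (> 1) → not permitted
vof.fu — violates constraint (a): adjacent identical consonants /ff/ → not permitted
bpib — violates constraint (b): syllable 1 onset /bp/ has 2 consonants (> 1) → not permitted
No form is permitted → 0.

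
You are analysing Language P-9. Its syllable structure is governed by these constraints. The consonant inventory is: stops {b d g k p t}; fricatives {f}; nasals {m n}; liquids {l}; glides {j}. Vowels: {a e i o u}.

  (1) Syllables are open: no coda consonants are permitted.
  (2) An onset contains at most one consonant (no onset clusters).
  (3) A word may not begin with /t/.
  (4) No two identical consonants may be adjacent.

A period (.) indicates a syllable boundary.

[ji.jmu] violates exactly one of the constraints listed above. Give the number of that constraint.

2

[ji.jmu]: syllable 2 onset /jm/ has 2 consonants (> 1).
This is a violation of constraint 2: "An onset contains at most one consonant (no onset clusters)."
The remaining constraints (1, 3, 4) are satisfied.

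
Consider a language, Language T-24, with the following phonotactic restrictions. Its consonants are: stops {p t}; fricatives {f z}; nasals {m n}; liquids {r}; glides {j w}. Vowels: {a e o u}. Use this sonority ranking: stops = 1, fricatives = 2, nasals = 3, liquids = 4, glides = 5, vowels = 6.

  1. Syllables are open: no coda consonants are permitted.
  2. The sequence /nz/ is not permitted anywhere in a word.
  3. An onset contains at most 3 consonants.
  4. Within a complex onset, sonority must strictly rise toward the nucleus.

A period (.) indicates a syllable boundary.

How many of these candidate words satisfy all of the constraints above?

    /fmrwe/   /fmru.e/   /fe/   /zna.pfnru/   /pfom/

/fmrwe/ — violates constraint 3: syllable 1 onset /fmrw/ has 4 consonants (> 3) → ill-formed
/fmru.e/ — σ1 onset /fmr/ (2→3→4 rises), coda /∅/ ok; σ2 onset /∅/, coda /∅/ ok → well-formed
/fe/ — σ1 onset /f/, coda /∅/ ok → well-formed
/zna.pfnru/ — violates constraint 3: syllable 2 onset /pfnr/ has 4 consonants (> 3) → ill-formed
/pfom/ — violates constraint 1: syllable 1 coda /m/ has 1 consonant (> 0) → ill-formed
Well-formed: /fmru.e/, /fe/ → 2.

2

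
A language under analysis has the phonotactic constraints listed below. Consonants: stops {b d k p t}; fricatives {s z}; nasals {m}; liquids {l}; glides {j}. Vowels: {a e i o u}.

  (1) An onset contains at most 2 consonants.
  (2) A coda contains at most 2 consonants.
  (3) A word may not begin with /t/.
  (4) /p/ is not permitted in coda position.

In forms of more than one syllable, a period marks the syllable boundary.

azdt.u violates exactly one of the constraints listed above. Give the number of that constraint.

azdt.u: syllable 1 coda /zdt/ has 3 consonants (> 2).
This is a violation of constraint 2: "A coda contains at most 2 consonants."
The remaining constraints (1, 3, 4) are satisfied.

2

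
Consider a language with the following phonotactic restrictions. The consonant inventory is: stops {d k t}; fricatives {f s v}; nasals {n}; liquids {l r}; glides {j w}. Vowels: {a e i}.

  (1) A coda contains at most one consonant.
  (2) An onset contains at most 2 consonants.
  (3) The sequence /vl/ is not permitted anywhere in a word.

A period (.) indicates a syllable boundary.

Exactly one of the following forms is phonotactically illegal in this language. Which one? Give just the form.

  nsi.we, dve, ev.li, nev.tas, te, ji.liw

nsi.we — σ1 onset /ns/ (2C), coda /∅/ ok; σ2 onset /w/, coda /∅/ ok → phonotactically legal
dve — σ1 onset /dv/ (2C), coda /∅/ ok → phonotactically legal
ev.li — violates constraint 3: contains banned sequence /vl/ → phonotactically illegal
nev.tas — σ1 onset /n/, coda /v/ ok; σ2 onset /t/, coda /s/ ok → phonotactically legal
te — σ1 onset /t/, coda /∅/ ok → phonotactically legal
ji.liw — σ1 onset /j/, coda /∅/ ok; σ2 onset /l/, coda /w/ ok → phonotactically legal

ev.li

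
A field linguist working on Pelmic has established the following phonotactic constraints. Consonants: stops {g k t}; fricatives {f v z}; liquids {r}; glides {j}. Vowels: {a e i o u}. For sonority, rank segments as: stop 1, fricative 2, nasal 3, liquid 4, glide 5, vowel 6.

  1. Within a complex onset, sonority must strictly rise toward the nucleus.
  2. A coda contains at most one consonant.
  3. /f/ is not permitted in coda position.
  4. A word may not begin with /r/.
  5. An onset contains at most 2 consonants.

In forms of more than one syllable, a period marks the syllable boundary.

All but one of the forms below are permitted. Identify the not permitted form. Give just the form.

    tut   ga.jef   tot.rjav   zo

ga.jef

tut — σ1 onset /t/, coda /t/ ok → permitted
ga.jef — violates constraint 3: syllable 2 coda contains /f/ → not permitted
tot.rjav — σ1 onset /t/, coda /t/ ok; σ2 onset /rj/ (4→5 rises), coda /v/ ok → permitted
zo — σ1 onset /z/, coda /∅/ ok → permitted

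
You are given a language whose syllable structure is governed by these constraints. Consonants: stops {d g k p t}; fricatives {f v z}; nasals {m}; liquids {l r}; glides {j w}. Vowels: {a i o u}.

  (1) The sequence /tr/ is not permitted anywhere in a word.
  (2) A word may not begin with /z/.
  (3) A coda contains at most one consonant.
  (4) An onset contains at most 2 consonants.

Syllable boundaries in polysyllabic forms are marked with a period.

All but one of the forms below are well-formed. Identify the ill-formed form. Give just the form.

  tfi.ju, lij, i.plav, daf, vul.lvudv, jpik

tfi.ju — σ1 onset /tf/ (2C), coda /∅/ ok; σ2 onset /j/, coda /∅/ ok → well-formed
lij — σ1 onset /l/, coda /j/ ok → well-formed
i.plav — σ1 onset /∅/, coda /∅/ ok; σ2 onset /pl/ (2C), coda /v/ ok → well-formed
daf — σ1 onset /d/, coda /f/ ok → well-formed
vul.lvudv — violates constraint 3: syllable 2 coda /dv/ has 2 consonants (> 1) → ill-formed
jpik — σ1 onset /jp/ (2C), coda /k/ ok → well-formed

vul.lvudv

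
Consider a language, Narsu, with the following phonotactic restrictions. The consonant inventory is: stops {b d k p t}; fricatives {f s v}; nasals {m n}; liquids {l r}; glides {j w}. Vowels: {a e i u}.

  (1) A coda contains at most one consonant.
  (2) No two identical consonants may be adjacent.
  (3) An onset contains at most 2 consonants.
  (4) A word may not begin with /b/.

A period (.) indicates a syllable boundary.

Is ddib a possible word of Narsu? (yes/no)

no

ddib — violates constraint 2: adjacent identical consonants /dd/ → phonotactically illegal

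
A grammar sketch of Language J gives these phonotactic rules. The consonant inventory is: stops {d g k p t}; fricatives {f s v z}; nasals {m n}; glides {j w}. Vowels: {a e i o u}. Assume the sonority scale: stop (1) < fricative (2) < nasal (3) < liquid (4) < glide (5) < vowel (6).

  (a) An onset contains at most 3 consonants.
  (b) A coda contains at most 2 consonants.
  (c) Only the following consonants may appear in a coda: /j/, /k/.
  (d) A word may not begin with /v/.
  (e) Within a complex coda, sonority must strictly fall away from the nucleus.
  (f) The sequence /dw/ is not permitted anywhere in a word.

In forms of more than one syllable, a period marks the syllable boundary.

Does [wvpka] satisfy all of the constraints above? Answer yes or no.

no

[wvpka] — violates constraint (a): syllable 1 onset /wvpk/ has 4 consonants (> 3) → not permitted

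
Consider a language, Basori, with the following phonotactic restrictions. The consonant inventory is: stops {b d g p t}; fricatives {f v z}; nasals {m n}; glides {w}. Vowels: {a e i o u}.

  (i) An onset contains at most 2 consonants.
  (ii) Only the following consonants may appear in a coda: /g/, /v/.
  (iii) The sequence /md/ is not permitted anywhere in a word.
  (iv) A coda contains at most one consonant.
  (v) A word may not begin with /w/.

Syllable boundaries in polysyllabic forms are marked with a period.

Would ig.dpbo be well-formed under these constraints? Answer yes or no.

ig.dpbo — violates constraint (i): syllable 2 onset /dpb/ has 3 consonants (> 2) → ill-formed

no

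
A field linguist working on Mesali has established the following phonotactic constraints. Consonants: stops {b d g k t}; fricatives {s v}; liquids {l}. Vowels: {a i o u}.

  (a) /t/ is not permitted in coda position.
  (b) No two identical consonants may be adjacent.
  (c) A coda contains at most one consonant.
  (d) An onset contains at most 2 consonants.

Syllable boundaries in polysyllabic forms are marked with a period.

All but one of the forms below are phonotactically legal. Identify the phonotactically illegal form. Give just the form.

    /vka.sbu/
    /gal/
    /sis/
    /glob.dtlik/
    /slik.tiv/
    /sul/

/glob.dtlik/

/vka.sbu/ — σ1 onset /vk/ (2C), coda /∅/ ok; σ2 onset /sb/ (2C), coda /∅/ ok → phonotactically legal
/gal/ — σ1 onset /g/, coda /l/ ok → phonotactically legal
/sis/ — σ1 onset /s/, coda /s/ ok → phonotactically legal
/glob.dtlik/ — violates constraint (d): syllable 2 onset /dtl/ has 3 consonants (> 2) → phonotactically illegal
/slik.tiv/ — σ1 onset /sl/ (2C), coda /k/ ok; σ2 onset /t/, coda /v/ ok → phonotactically legal
/sul/ — σ1 onset /s/, coda /l/ ok → phonotactically legal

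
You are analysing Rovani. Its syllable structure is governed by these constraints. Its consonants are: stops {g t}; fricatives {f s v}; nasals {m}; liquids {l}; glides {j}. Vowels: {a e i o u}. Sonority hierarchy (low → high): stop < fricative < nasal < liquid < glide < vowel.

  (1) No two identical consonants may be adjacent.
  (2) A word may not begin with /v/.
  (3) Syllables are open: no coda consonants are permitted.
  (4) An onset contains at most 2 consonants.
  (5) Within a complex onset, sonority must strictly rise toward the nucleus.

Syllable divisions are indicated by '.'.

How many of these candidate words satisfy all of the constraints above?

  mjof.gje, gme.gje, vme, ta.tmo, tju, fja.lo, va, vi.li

4

mjof.gje — violates constraint 3: syllable 1 coda /f/ has 1 consonant (> 0) → phonotactically illegal
gme.gje — σ1 onset /gm/ (1→3 rises), coda /∅/ ok; σ2 onset /gj/ (1→5 rises), coda /∅/ ok → phonotactically legal
vme — violates constraint 2: word begins with /v/ → phonotactically illegal
ta.tmo — σ1 onset /t/, coda /∅/ ok; σ2 onset /tm/ (1→3 rises), coda /∅/ ok → phonotactically legal
tju — σ1 onset /tj/ (1→5 rises), coda /∅/ ok → phonotactically legal
fja.lo — σ1 onset /fj/ (2→5 rises), coda /∅/ ok; σ2 onset /l/, coda /∅/ ok → phonotactically legal
va — violates constraint 2: word begins with /v/ → phonotactically illegal
vi.li — violates constraint 2: word begins with /v/ → phonotactically illegal
Phonotactically legal: gme.gje, ta.tmo, tju, fja.lo → 4.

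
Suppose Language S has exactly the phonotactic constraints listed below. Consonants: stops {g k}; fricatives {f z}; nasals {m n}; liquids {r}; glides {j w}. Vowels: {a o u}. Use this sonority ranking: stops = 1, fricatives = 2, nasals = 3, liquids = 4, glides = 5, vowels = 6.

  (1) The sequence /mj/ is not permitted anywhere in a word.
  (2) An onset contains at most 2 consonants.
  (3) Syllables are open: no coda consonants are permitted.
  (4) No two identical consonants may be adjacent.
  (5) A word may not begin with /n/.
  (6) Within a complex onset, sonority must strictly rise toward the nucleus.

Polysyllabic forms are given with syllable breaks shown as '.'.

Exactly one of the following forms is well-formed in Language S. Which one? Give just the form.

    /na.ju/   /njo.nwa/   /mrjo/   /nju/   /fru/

/fru/

/na.ju/ — violates constraint 5: word begins with /n/ → ill-formed
/njo.nwa/ — violates constraint 5: word begins with /n/ → ill-formed
/mrjo/ — violates constraint 2: syllable 1 onset /mrj/ has 3 consonants (> 2) → ill-formed
/nju/ — violates constraint 5: word begins with /n/ → ill-formed
/fru/ — σ1 onset /fr/ (2→4 rises), coda /∅/ ok → well-formed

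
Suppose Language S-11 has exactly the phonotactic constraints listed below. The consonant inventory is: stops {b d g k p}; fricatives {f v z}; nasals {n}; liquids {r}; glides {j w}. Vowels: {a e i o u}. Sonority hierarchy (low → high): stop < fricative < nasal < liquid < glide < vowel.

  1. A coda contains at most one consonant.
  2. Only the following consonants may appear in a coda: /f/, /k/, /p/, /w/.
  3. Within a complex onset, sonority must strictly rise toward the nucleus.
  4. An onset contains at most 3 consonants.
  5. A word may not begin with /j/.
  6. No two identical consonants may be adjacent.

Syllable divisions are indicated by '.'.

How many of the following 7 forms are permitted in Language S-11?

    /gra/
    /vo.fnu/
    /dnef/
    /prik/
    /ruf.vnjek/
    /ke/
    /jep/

/gra/ — σ1 onset /gr/ (1→4 rises), coda /∅/ ok → permitted
/vo.fnu/ — σ1 onset /v/, coda /∅/ ok; σ2 onset /fn/ (2→3 rises), coda /∅/ ok → permitted
/dnef/ — σ1 onset /dn/ (1→3 rises), coda /f/ ok → permitted
/prik/ — σ1 onset /pr/ (1→4 rises), coda /k/ ok → permitted
/ruf.vnjek/ — σ1 onset /r/, coda /f/ ok; σ2 onset /vnj/ (2→3→5 rises), coda /k/ ok → permitted
/ke/ — σ1 onset /k/, coda /∅/ ok → permitted
/jep/ — violates constraint 5: word begins with /j/ → not permitted
Permitted: /gra/, /vo.fnu/, /dnef/, /prik/, /ruf.vnjek/, /ke/ → 6.

6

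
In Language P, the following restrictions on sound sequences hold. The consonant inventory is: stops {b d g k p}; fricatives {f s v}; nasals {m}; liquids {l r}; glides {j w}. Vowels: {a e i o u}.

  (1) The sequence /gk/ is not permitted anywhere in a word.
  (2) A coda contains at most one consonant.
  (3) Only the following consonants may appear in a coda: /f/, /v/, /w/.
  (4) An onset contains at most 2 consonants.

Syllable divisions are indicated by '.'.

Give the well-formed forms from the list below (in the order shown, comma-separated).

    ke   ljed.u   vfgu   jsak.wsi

ke — σ1 onset /k/, coda /∅/ ok → well-formed
ljed.u — violates constraint 3: syllable 1 coda contains /d/, which is not a licensed coda consonant → ill-formed
vfgu — violates constraint 4: syllable 1 onset /vfg/ has 3 consonants (> 2) → ill-formed
jsak.wsi — violates constraint 3: syllable 1 coda contains /k/, which is not a licensed coda consonant → ill-formed

ke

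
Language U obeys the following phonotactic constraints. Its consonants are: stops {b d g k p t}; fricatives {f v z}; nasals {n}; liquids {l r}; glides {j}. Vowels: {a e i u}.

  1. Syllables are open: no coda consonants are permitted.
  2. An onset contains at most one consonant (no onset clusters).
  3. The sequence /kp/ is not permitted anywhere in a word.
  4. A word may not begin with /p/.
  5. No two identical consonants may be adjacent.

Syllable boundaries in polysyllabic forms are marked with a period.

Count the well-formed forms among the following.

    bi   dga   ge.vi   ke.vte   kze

bi — σ1 onset /b/, coda /∅/ ok → well-formed
dga — violates constraint 2: syllable 1 onset /dg/ has 2 consonants (> 1) → ill-formed
ge.vi — σ1 onset /g/, coda /∅/ ok; σ2 onset /v/, coda /∅/ ok → well-formed
ke.vte — violates constraint 2: syllable 2 onset /vt/ has 2 consonants (> 1) → ill-formed
kze — violates constraint 2: syllable 1 onset /kz/ has 2 consonants (> 1) → ill-formed
Well-formed: bi, ge.vi → 2.

2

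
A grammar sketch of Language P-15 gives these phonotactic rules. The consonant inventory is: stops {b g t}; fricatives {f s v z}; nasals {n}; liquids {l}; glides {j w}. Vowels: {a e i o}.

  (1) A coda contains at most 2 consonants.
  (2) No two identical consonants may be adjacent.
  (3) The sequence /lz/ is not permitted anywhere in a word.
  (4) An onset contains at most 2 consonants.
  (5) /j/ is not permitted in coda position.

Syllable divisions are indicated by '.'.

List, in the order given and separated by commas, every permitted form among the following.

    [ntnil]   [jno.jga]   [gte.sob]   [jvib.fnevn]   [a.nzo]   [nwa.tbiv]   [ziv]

[jno.jga], [gte.sob], [jvib.fnevn], [a.nzo], [nwa.tbiv], [ziv]

[ntnil] — violates constraint 4: syllable 1 onset /ntn/ has 3 consonants (> 2) → not permitted
[jno.jga] — σ1 onset /jn/ (2C), coda /∅/ ok; σ2 onset /jg/ (2C), coda /∅/ ok → permitted
[gte.sob] — σ1 onset /gt/ (2C), coda /∅/ ok; σ2 onset /s/, coda /b/ ok → permitted
[jvib.fnevn] — σ1 onset /jv/ (2C), coda /b/ ok; σ2 onset /fn/ (2C), coda /vn/ (2C) ok → permitted
[a.nzo] — σ1 onset /∅/, coda /∅/ ok; σ2 onset /nz/ (2C), coda /∅/ ok → permitted
[nwa.tbiv] — σ1 onset /nw/ (2C), coda /∅/ ok; σ2 onset /tb/ (2C), coda /v/ ok → permitted
[ziv] — σ1 onset /z/, coda /v/ ok → permitted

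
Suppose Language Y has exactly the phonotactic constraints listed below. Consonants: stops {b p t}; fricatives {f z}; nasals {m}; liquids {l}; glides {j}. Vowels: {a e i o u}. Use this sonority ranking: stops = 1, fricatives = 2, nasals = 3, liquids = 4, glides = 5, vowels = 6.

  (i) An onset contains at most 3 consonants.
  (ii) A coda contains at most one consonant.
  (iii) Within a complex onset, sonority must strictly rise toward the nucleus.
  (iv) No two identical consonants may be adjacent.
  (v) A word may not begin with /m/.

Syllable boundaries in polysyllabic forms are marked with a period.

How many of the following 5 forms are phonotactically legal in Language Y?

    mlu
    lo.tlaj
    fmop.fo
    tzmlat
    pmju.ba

3

mlu — violates constraint (v): word begins with /m/ → phonotactically illegal
lo.tlaj — σ1 onset /l/, coda /∅/ ok; σ2 onset /tl/ (1→4 rises), coda /j/ ok → phonotactically legal
fmop.fo — σ1 onset /fm/ (2→3 rises), coda /p/ ok; σ2 onset /f/, coda /∅/ ok → phonotactically legal
tzmlat — violates constraint (i): syllable 1 onset /tzml/ has 4 consonants (> 3) → phonotactically illegal
pmju.ba — σ1 onset /pmj/ (1→3→5 rises), coda /∅/ ok; σ2 onset /b/, coda /∅/ ok → phonotactically legal
Phonotactically legal: lo.tlaj, fmop.fo, pmju.ba → 3.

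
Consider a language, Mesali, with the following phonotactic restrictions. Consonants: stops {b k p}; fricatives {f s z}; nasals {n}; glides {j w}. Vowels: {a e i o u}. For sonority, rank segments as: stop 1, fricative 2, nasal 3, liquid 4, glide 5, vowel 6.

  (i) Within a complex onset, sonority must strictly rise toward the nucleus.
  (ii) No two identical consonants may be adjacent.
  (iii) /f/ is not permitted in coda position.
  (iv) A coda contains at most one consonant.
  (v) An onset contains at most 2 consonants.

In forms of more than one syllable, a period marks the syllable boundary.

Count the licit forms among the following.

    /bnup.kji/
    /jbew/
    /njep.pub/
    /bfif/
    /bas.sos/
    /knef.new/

1

/bnup.kji/ — σ1 onset /bn/ (1→3 rises), coda /p/ ok; σ2 onset /kj/ (1→5 rises), coda /∅/ ok → licit
/jbew/ — violates constraint (i): syllable 1 onset /jb/: /j/ (glide, 5) → /b/ (stop, 1) does not rise → illicit
/njep.pub/ — violates constraint (ii): adjacent identical consonants /pp/ → illicit
/bfif/ — violates constraint (iii): syllable 1 coda contains /f/ → illicit
/bas.sos/ — violates constraint (ii): adjacent identical consonants /ss/ → illicit
/knef.new/ — violates constraint (iii): syllable 1 coda contains /f/ → illicit
Licit: /bnup.kji/ → 1.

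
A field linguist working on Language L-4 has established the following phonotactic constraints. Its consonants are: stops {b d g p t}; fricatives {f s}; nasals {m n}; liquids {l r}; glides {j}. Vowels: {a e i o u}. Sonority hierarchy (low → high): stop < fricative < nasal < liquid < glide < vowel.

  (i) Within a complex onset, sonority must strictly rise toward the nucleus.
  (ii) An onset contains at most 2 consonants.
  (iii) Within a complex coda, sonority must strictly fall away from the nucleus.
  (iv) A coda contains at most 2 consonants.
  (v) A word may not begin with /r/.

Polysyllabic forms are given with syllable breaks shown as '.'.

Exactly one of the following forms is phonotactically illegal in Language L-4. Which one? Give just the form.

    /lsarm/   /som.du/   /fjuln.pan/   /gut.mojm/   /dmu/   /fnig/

/lsarm/

/lsarm/ — violates constraint (i): syllable 1 onset /ls/: /l/ (liquid, 4) → /s/ (fricative, 2) does not rise → phonotactically illegal
/som.du/ — σ1 onset /s/, coda /m/ ok; σ2 onset /d/, coda /∅/ ok → phonotactically legal
/fjuln.pan/ — σ1 onset /fj/ (2→5 rises), coda /ln/ (4→3 falls) ok; σ2 onset /p/, coda /n/ ok → phonotactically legal
/gut.mojm/ — σ1 onset /g/, coda /t/ ok; σ2 onset /m/, coda /jm/ (5→3 falls) ok → phonotactically legal
/dmu/ — σ1 onset /dm/ (1→3 rises), coda /∅/ ok → phonotactically legal
/fnig/ — σ1 onset /fn/ (2→3 rises), coda /g/ ok → phonotactically legal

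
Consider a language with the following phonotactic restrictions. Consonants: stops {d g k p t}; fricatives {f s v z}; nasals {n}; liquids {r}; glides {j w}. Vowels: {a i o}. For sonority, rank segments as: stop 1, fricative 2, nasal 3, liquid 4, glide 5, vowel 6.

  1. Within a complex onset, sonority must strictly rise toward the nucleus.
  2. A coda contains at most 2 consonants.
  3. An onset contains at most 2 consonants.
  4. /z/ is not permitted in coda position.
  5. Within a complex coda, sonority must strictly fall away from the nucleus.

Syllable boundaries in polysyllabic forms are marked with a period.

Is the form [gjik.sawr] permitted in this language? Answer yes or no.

[gjik.sawr] — σ1 onset /gj/ (1→5 rises), coda /k/ ok; σ2 onset /s/, coda /wr/ (5→4 falls) ok → permitted

yes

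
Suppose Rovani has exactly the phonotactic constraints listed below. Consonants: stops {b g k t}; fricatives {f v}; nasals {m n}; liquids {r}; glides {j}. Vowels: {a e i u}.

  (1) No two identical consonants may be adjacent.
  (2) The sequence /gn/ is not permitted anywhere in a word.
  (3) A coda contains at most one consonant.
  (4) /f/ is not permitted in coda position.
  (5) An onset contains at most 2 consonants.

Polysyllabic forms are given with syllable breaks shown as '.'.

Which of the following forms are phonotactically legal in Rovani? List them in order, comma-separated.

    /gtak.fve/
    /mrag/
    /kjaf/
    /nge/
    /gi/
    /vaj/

/gtak.fve/, /mrag/, /nge/, /gi/, /vaj/

/gtak.fve/ — σ1 onset /gt/ (2C), coda /k/ ok; σ2 onset /fv/ (2C), coda /∅/ ok → phonotactically legal
/mrag/ — σ1 onset /mr/ (2C), coda /g/ ok → phonotactically legal
/kjaf/ — violates constraint 4: syllable 1 coda contains /f/ → phonotactically illegal
/nge/ — σ1 onset /ng/ (2C), coda /∅/ ok → phonotactically legal
/gi/ — σ1 onset /g/, coda /∅/ ok → phonotactically legal
/vaj/ — σ1 onset /v/, coda /j/ ok → phonotactically legal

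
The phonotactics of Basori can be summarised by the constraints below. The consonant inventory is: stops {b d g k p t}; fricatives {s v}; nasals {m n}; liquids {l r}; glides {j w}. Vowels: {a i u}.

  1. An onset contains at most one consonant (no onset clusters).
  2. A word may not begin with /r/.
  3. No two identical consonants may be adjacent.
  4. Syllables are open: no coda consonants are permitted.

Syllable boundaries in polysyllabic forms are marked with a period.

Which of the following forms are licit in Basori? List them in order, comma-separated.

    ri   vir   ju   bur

ri — violates constraint 2: word begins with /r/ → illicit
vir — violates constraint 4: syllable 1 coda /r/ has 1 consonant (> 0) → illicit
ju — σ1 onset /j/, coda /∅/ ok → licit
bur — violates constraint 4: syllable 1 coda /r/ has 1 consonant (> 0) → illicit

ju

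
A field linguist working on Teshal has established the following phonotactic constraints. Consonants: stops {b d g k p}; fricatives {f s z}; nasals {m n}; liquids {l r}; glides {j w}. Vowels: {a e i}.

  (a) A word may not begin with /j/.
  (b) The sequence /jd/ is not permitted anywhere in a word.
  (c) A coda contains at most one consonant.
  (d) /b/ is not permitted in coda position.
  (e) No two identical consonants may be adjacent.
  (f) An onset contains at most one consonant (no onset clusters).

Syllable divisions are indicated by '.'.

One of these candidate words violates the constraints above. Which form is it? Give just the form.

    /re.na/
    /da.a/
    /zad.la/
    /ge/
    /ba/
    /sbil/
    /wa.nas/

/re.na/ — σ1 onset /r/, coda /∅/ ok; σ2 onset /n/, coda /∅/ ok → well-formed
/da.a/ — σ1 onset /d/, coda /∅/ ok; σ2 onset /∅/, coda /∅/ ok → well-formed
/zad.la/ — σ1 onset /z/, coda /d/ ok; σ2 onset /l/, coda /∅/ ok → well-formed
/ge/ — σ1 onset /g/, coda /∅/ ok → well-formed
/ba/ — σ1 onset /b/, coda /∅/ ok → well-formed
/sbil/ — violates constraint (f): syllable 1 onset /sb/ has 2 consonants (> 1) → ill-formed
/wa.nas/ — σ1 onset /w/, coda /∅/ ok; σ2 onset /n/, coda /s/ ok → well-formed

/sbil/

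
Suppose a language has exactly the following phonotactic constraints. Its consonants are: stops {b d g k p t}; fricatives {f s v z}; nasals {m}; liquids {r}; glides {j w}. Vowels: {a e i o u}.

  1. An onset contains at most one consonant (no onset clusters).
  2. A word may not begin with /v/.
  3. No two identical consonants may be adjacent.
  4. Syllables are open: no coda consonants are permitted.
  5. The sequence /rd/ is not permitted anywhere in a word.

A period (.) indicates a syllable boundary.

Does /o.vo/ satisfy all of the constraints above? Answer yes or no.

yes

/o.vo/ — σ1 onset /∅/, coda /∅/ ok; σ2 onset /v/, coda /∅/ ok → permitted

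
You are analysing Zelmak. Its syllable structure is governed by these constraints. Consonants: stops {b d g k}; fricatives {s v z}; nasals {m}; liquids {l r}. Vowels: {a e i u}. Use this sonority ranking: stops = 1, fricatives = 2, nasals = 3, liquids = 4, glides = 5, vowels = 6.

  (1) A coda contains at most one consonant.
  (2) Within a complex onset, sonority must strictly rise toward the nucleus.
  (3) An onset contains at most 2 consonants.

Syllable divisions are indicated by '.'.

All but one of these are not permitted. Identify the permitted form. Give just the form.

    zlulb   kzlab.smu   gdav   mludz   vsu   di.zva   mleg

mleg

zlulb — violates constraint 1: syllable 1 coda /lb/ has 2 consonants (> 1) → not permitted
kzlab.smu — violates constraint 3: syllable 1 onset /kzl/ has 3 consonants (> 2) → not permitted
gdav — violates constraint 2: syllable 1 onset /gd/: /g/ (stop, 1) → /d/ (stop, 1) does not rise → not permitted
mludz — violates constraint 1: syllable 1 coda /dz/ has 2 consonants (> 1) → not permitted
vsu — violates constraint 2: syllable 1 onset /vs/: /v/ (fricative, 2) → /s/ (fricative, 2) does not rise → not permitted
di.zva — violates constraint 2: syllable 2 onset /zv/: /z/ (fricative, 2) → /v/ (fricative, 2) does not rise → not permitted
mleg — σ1 onset /ml/ (3→4 rises), coda /g/ ok → permitted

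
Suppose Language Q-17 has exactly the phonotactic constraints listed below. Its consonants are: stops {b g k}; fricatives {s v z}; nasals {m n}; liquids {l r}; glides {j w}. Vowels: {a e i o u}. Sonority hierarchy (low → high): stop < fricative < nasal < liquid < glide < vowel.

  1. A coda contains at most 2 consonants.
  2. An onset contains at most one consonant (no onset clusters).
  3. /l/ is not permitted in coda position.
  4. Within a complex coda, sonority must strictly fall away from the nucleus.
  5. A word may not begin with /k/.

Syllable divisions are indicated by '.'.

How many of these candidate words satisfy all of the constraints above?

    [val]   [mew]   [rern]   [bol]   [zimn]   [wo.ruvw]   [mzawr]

2

[val] — violates constraint 3: syllable 1 coda contains /l/ → not permitted
[mew] — σ1 onset /m/, coda /w/ ok → permitted
[rern] — σ1 onset /r/, coda /rn/ (4→3 falls) ok → permitted
[bol] — violates constraint 3: syllable 1 coda contains /l/ → not permitted
[zimn] — violates constraint 4: syllable 1 coda /mn/: /m/ (nasal, 3) → /n/ (nasal, 3) does not fall → not permitted
[wo.ruvw] — violates constraint 4: syllable 2 coda /vw/: /v/ (fricative, 2) → /w/ (glide, 5) does not fall → not permitted
[mzawr] — violates constraint 2: syllable 1 onset /mz/ has 2 consonants (> 1) → not permitted
Permitted: [mew], [rern] → 2.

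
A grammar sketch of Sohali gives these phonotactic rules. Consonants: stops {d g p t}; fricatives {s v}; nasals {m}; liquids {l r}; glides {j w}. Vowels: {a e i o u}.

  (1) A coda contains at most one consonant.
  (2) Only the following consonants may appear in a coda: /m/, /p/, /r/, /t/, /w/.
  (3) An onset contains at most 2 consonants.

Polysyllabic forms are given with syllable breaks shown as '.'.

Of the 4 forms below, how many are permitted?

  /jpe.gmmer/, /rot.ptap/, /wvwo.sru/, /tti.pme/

2

/jpe.gmmer/ — violates constraint 3: syllable 2 onset /gmm/ has 3 consonants (> 2) → not permitted
/rot.ptap/ — σ1 onset /r/, coda /t/ ok; σ2 onset /pt/ (2C), coda /p/ ok → permitted
/wvwo.sru/ — violates constraint 3: syllable 1 onset /wvw/ has 3 consonants (> 2) → not permitted
/tti.pme/ — σ1 onset /tt/ (2C), coda /∅/ ok; σ2 onset /pm/ (2C), coda /∅/ ok → permitted
Permitted: /rot.ptap/, /tti.pme/ → 2.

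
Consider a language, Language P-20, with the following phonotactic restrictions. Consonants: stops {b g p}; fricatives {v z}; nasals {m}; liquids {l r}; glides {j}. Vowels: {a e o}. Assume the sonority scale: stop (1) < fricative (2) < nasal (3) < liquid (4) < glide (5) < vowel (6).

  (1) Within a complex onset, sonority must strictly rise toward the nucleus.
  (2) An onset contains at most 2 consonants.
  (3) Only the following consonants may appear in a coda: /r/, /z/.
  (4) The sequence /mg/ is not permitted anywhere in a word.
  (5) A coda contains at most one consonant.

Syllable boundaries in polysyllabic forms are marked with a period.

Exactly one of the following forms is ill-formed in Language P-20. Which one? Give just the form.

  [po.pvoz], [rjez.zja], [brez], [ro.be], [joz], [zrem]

[po.pvoz] — σ1 onset /p/, coda /∅/ ok; σ2 onset /pv/ (1→2 rises), coda /z/ ok → well-formed
[rjez.zja] — σ1 onset /rj/ (4→5 rises), coda /z/ ok; σ2 onset /zj/ (2→5 rises), coda /∅/ ok → well-formed
[brez] — σ1 onset /br/ (1→4 rises), coda /z/ ok → well-formed
[ro.be] — σ1 onset /r/, coda /∅/ ok; σ2 onset /b/, coda /∅/ ok → well-formed
[joz] — σ1 onset /j/, coda /z/ ok → well-formed
[zrem] — violates constraint 3: syllable 1 coda contains /m/, which is not a licensed coda consonant → ill-formed

[zrem]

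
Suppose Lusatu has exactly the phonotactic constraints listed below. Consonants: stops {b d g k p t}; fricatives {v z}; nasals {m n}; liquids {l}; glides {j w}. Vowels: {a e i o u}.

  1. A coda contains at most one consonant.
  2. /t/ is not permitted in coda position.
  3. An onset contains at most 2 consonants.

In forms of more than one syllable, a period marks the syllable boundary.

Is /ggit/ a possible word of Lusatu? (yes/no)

no

/ggit/ — violates constraint 2: syllable 1 coda contains /t/ → phonotactically illegal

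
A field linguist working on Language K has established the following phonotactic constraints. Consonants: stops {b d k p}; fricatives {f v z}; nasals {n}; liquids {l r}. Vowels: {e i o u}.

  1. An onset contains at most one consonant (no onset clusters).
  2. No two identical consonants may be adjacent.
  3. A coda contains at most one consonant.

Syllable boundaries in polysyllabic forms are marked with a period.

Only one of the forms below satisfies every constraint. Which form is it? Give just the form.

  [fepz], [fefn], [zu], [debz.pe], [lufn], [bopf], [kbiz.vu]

[fepz] — violates constraint 3: syllable 1 coda /pz/ has 2 consonants (> 1) → ill-formed
[fefn] — violates constraint 3: syllable 1 coda /fn/ has 2 consonants (> 1) → ill-formed
[zu] — σ1 onset /z/, coda /∅/ ok → well-formed
[debz.pe] — violates constraint 3: syllable 1 coda /bz/ has 2 consonants (> 1) → ill-formed
[lufn] — violates constraint 3: syllable 1 coda /fn/ has 2 consonants (> 1) → ill-formed
[bopf] — violates constraint 3: syllable 1 coda /pf/ has 2 consonants (> 1) → ill-formed
[kbiz.vu] — violates constraint 1: syllable 1 onset /kb/ has 2 consonants (> 1) → ill-formed

[zu]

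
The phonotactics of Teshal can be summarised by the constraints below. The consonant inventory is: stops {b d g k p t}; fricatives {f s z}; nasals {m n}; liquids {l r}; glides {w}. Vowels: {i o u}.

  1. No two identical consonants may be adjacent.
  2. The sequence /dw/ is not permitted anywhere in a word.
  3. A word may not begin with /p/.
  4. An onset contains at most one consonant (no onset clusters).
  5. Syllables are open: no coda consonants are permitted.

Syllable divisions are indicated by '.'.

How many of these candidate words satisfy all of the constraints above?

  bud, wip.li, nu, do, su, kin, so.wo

bud — violates constraint 5: syllable 1 coda /d/ has 1 consonant (> 0) → not permitted
wip.li — violates constraint 5: syllable 1 coda /p/ has 1 consonant (> 0) → not permitted
nu — σ1 onset /n/, coda /∅/ ok → permitted
do — σ1 onset /d/, coda /∅/ ok → permitted
su — σ1 onset /s/, coda /∅/ ok → permitted
kin — violates constraint 5: syllable 1 coda /n/ has 1 consonant (> 0) → not permitted
so.wo — σ1 onset /s/, coda /∅/ ok; σ2 onset /w/, coda /∅/ ok → permitted
Permitted: nu, do, su, so.wo → 4.

4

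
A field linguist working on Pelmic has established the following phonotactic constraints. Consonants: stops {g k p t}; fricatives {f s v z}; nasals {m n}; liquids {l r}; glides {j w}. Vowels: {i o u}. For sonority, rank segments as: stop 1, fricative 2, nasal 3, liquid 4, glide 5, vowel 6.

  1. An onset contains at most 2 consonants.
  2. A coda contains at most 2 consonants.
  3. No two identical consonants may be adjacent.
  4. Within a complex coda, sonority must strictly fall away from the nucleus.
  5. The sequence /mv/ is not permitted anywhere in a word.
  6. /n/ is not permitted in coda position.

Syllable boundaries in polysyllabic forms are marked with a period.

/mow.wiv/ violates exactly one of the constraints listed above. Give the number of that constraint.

3

/mow.wiv/: adjacent identical consonants /ww/.
This is a violation of constraint 3: "No two identical consonants may be adjacent."
The remaining constraints (1, 2, 4, 5, 6) are satisfied.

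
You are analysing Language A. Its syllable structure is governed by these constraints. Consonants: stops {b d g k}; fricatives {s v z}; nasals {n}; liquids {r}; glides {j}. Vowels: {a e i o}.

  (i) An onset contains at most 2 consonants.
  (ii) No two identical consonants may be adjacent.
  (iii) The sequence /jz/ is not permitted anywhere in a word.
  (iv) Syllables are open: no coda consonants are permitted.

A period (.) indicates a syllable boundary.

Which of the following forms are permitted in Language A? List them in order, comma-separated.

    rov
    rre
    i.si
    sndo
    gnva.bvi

rov — violates constraint (iv): syllable 1 coda /v/ has 1 consonant (> 0) → not permitted
rre — violates constraint (ii): adjacent identical consonants /rr/ → not permitted
i.si — σ1 onset /∅/, coda /∅/ ok; σ2 onset /s/, coda /∅/ ok → permitted
sndo — violates constraint (i): syllable 1 onset /snd/ has 3 consonants (> 2) → not permitted
gnva.bvi — violates constraint (i): syllable 1 onset /gnv/ has 3 consonants (> 2) → not permitted

i.si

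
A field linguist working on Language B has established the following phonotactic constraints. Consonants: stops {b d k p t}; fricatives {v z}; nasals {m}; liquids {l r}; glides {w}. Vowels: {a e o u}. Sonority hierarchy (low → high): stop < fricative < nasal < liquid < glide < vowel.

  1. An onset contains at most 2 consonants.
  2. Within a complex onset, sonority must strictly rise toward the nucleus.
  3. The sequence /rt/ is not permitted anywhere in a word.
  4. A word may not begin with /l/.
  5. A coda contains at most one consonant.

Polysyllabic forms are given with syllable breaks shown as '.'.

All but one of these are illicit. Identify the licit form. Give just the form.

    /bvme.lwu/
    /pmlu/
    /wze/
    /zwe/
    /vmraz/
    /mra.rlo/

/bvme.lwu/ — violates constraint 1: syllable 1 onset /bvm/ has 3 consonants (> 2) → illicit
/pmlu/ — violates constraint 1: syllable 1 onset /pml/ has 3 consonants (> 2) → illicit
/wze/ — violates constraint 2: syllable 1 onset /wz/: /w/ (glide, 5) → /z/ (fricative, 2) does not rise → illicit
/zwe/ — σ1 onset /zw/ (2→5 rises), coda /∅/ ok → licit
/vmraz/ — violates constraint 1: syllable 1 onset /vmr/ has 3 consonants (> 2) → illicit
/mra.rlo/ — violates constraint 2: syllable 2 onset /rl/: /r/ (liquid, 4) → /l/ (liquid, 4) does not rise → illicit

/zwe/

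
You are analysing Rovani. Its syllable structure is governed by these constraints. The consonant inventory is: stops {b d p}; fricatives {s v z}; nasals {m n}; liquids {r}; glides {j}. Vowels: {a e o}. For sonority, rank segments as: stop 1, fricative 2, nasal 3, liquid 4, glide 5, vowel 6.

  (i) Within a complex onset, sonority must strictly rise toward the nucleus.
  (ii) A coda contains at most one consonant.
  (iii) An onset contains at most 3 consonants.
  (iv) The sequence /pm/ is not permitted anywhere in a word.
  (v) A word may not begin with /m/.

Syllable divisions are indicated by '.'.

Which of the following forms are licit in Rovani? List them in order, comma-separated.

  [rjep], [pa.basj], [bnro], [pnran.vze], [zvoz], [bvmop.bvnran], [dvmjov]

[rjep], [bnro]

[rjep] — σ1 onset /rj/ (4→5 rises), coda /p/ ok → licit
[pa.basj] — violates constraint (ii): syllable 2 coda /sj/ has 2 consonants (> 1) → illicit
[bnro] — σ1 onset /bnr/ (1→3→4 rises), coda /∅/ ok → licit
[pnran.vze] — violates constraint (i): syllable 2 onset /vz/: /v/ (fricative, 2) → /z/ (fricative, 2) does not rise → illicit
[zvoz] — violates constraint (i): syllable 1 onset /zv/: /z/ (fricative, 2) → /v/ (fricative, 2) does not rise → illicit
[bvmop.bvnran] — violates constraint (iii): syllable 2 onset /bvnr/ has 4 consonants (> 3) → illicit
[dvmjov] — violates constraint (iii): syllable 1 onset /dvmj/ has 4 consonants (> 3) → illicit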